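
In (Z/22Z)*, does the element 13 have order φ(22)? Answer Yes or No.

Yes

φ(22) = φ(2)·φ(11) = 1·10 = 10 = 2 · 5.
It suffices to check that the order of 13 is not a proper divisor of 10: compute 13^(10/q) for q ∈ {2, 5}.
13^5 ≡ 21 (mod 22)  [q = 2: ≢ 1 ✓]
13^2 ≡ 15 (mod 22)  [q = 5: ≢ 1 ✓]
All checks pass, so 13 has order 10 and is a primitive root modulo 22.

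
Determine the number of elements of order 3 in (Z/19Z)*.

2

φ(19) = 19 − 1 = 18 = 2 · 3^2.
Since (Z/19Z)^× is cyclic of order 18, the number of elements of order d is φ(d) when d | 18 and 0 otherwise.
3 | 18, and φ(3) = 3 − 1 = 2.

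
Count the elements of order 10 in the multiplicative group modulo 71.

4

φ(71) = 71 − 1 = 70 = 2 · 5 · 7.
In a cyclic group of order 70, there are φ(d) elements of order d for each divisor d of 70, and zero for non-divisors.
10 = 2 · 5 divides 70, and φ(10) = 4.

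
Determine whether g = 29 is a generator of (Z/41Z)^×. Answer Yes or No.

φ(41) = 41 − 1 = 40 = 2^3 · 5.
An element g generates (Z/41Z)^× iff g^(40/q) ≢ 1 (mod 41) for each prime q ∈ {2, 5}.
29^20 ≡ 40 (mod 41)  [q = 2: ≢ 1 ✓]
29^8 ≡ 18 (mod 41)  [q = 5: ≢ 1 ✓]
None equal 1, so ord_41(29) = 40: 29 is a primitive root.

Yes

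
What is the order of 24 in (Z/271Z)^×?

90

ord(24) | φ(271) = 271 − 1 = 270 = 2 · 3^3 · 5.
Divisors of 270: 1, 2, 3, 5, 6, 9, 10, 15, 18, 27, 30, 45, 54, 90, 135, 270.
Test each divisor d:
24^1 ≡ 24 (mod 271)
24^2 ≡ 34 (mod 271)
24^3 ≡ 3 (mod 271)
24^5 ≡ 102 (mod 271)
24^6 ≡ 9 (mod 271)
24^9 ≡ 27 (mod 271)
24^10 ≡ 106 (mod 271)
24^15 ≡ 243 (mod 271)
24^18 ≡ 187 (mod 271)
24^27 ≡ 171 (mod 271)
24^30 ≡ 242 (mod 271)
24^45 ≡ 270 (mod 271)
24^54 ≡ 244 (mod 271)
24^90 ≡ 1 (mod 271) ✓
Therefore the multiplicative order of 24 modulo 271 is 90.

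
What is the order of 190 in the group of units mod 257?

ord(190) | φ(257) = 257 − 1 = 256 = 2^8.
Divisors of 256: 1, 2, 4, 8, 16, 32, 64, 128, 256.
Check 190^d mod 257 for each divisor in increasing order:
190^1 ≡ 190 (mod 257)
190^2 ≡ 120 (mod 257)
190^4 ≡ 8 (mod 257)
190^8 ≡ 64 (mod 257)
190^16 ≡ 241 (mod 257)
190^32 ≡ 256 (mod 257)
190^64 ≡ 1 (mod 257) ✓
So ord_257(190) = 64.

64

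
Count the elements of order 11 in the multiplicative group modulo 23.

10

φ(23) = 23 − 1 = 22 = 2 · 11.
In a cyclic group of order 22, there are φ(d) elements of order d for each divisor d of 22, and zero for non-divisors.
11 | 22, and φ(11) = 11 − 1 = 10.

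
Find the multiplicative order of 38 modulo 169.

26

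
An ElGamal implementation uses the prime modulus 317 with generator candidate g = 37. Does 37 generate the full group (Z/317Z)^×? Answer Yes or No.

φ(317) = 317 − 1 = 316 = 2^2 · 79.
37 is a primitive root mod 317 iff 37^(φ(317)/q) ≢ 1 for every prime q | φ(317), i.e. q ∈ {2, 79}.
37^158 ≡ 1 (mod 317)  [q = 2: ≡ 1 ✗]
37^4 ≡ 57 (mod 317)  [q = 79: ≢ 1 ✓]
Since 37^158 ≡ 1, the order of 37 divides 158 < 316, so 37 is not a primitive root.

No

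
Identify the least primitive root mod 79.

3

φ(79) = 79 − 1 = 78 = 2 · 3 · 13.
g is a primitive root iff g^(78/q) ≢ 1 (mod 79) for each prime q ∈ {2, 3, 13}.
g = 2: 2^39 ≡ 1 — hits 1, so not a primitive root.
g = 3: 3^39 ≡ 78; 3^26 ≡ 23; 3^6 ≡ 18 — none is 1, so 3 is a primitive root.
The smallest primitive root modulo 79 is 3.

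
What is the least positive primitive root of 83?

2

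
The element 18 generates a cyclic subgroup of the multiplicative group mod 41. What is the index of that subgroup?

8

The order of 18 must divide φ(41) = 41 − 1 = 40 = 2^3 · 5.
Divisors of 40: 1, 2, 4, 5, 8, 10, 20, 40.
Test each divisor d:
18^1 ≡ 18 (mod 41)
18^2 ≡ 37 (mod 41)
18^4 ≡ 16 (mod 41)
18^5 ≡ 1 (mod 41) ✓
The order of 18 is 5, so the subgroup it generates has 5 elements.
The index is φ(41) / ord(18) = 40 / 5 = 8.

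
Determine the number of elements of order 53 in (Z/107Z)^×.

52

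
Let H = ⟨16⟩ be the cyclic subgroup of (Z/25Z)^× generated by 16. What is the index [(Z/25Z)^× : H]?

ord(16) | φ(25) = φ(5^2) = 5·(5−1) = 20 = 2^2 · 5.
Divisors of 20: 1, 2, 4, 5, 10, 20.
Check 16^d mod 25 for each divisor in increasing order:
16^1 ≡ 16
16^2 ≡ 6
16^4 ≡ 11
16^5 ≡ 1
Thus |⟨16⟩| = ord(16) = 5.
The index is φ(25) / ord(16) = 20 / 5 = 4.

4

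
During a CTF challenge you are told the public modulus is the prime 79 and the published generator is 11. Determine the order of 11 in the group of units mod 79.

39

Since 11 ∈ (Z/79Z)^×, its order divides φ(79) = 79 − 1 = 78 = 2 · 3 · 13.
Divisors of 78: 1, 2, 3, 6, 13, 26, 39, 78.
Evaluate successive powers at the divisors of 78:
11^1 ≡ 11
11^2 ≡ 42
11^3 ≡ 67
11^6 ≡ 65
11^13 ≡ 23
11^26 ≡ 55
11^39 ≡ 1
So ord_79(11) = 39.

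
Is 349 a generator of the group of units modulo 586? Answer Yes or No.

φ(586) = φ(2)·φ(293) = 1·292 = 292 = 2^2 · 73.
An element g generates (Z/586Z)^× iff g^(292/q) ≢ 1 (mod 586) for each prime q ∈ {2, 73}.
349^146 ≡ 1 (mod 586)  [q = 2: ≡ 1 ✗]
349^4 ≡ 537 (mod 586)  [q = 73: ≢ 1 ✓]
The check at q = 2 fails, so 349 generates a proper subgroup.

No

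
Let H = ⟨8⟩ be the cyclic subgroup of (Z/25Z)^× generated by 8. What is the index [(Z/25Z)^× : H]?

By Lagrange's theorem, ord_25(8) divides φ(25) = φ(5^2) = 5·(5−1) = 20 = 2^2 · 5.
Divisors of 20: 1, 2, 4, 5, 10, 20.
Compute 8^d (mod 25) for the divisors d until we hit 1:
8^1 ≡ 8
8^2 ≡ 14
8^4 ≡ 21
8^5 ≡ 18
8^10 ≡ 24
8^20 ≡ 1
So ord_25(8) = 20, hence |⟨8⟩| = 20.
The index is φ(25) / ord(8) = 20 / 20 = 1.

1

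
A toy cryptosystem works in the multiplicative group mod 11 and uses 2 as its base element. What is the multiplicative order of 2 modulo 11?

10

By Lagrange's theorem, ord_11(2) divides φ(11) = 11 − 1 = 10 = 2 · 5.
Divisors of 10: 1, 2, 5, 10.
Test each divisor d:
2^1 ≡ 2
2^2 ≡ 4
2^5 ≡ 10
2^10 ≡ 1
Hence ord(2) = 10.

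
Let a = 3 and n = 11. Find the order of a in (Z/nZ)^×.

5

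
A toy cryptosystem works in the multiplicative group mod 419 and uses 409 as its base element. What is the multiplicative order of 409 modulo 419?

209

The order of 409 must divide φ(419) = 419 − 1 = 418 = 2 · 11 · 19.
Divisors of 418: 1, 2, 11, 19, 22, 38, 209, 418.
Test each divisor d:
409^1 ≡ 409
409^2 ≡ 100
409^11 ≡ 215
409^19 ≡ 69
409^22 ≡ 135
409^38 ≡ 152
409^209 ≡ 1
The smallest such exponent is 209, so the order of 409 is 209.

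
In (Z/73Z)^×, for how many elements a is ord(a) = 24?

8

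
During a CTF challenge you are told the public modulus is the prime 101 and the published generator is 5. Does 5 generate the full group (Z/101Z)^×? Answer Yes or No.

φ(101) = 101 − 1 = 100 = 2^2 · 5^2.
An element g generates (Z/101Z)^× iff g^(100/q) ≢ 1 (mod 101) for each prime q ∈ {2, 5}.
5^50 ≡ 1 (mod 101)  [q = 2: ≡ 1 ✗]
5^20 ≡ 84 (mod 101)  [q = 5: ≢ 1 ✓]
The check at q = 2 fails, so 5 generates a proper subgroup.

No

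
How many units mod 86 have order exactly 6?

φ(86) = φ(2)·φ(43) = 1·42 = 42 = 2 · 3 · 7.
In a cyclic group of order 42, there are φ(d) elements of order d for each divisor d of 42, and zero for non-divisors.
6 = 2 · 3 divides 42, and φ(6) = 2.

2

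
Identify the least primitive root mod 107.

2

φ(107) = 107 − 1 = 106 = 2 · 53.
g is a primitive root iff g^(106/q) ≢ 1 (mod 107) for each prime q ∈ {2, 53}.
g = 2: 2^53 ≡ 106; 2^2 ≡ 4 — none is 1, so 2 is a primitive root.
Hence the least primitive root of 107 is 2.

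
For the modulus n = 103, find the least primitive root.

φ(103) = 103 − 1 = 102 = 2 · 3 · 17.
g is a primitive root iff g^(102/q) ≢ 1 (mod 103) for each prime q ∈ {2, 3, 17}.
g = 2: 2^51 ≡ 1 — hits 1, so not a primitive root.
g = 3: 3^51 ≡ 102; 3^34 ≡ 1 — hits 1, so not a primitive root.
g = 4: 4^51 ≡ 1 — hits 1, so not a primitive root.
g = 5: 5^51 ≡ 102; 5^34 ≡ 56; 5^6 ≡ 72 — none is 1, so 5 is a primitive root.
So 5 is the smallest generator of (Z/103Z)^×.

5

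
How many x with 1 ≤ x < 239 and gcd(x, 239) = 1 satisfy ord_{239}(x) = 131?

φ(239) = 239 − 1 = 238 = 2 · 7 · 17.
In a cyclic group of order 238, there are φ(d) elements of order d for each divisor d of 238, and zero for non-divisors.
Here 238 is not a multiple of 131, so there are no elements of order 131.

0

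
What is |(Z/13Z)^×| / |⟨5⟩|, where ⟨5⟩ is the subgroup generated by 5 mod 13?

3

ord(5) | φ(13) = 13 − 1 = 12 = 2^2 · 3.
Divisors of 12: 1, 2, 3, 4, 6, 12.
Check 5^d mod 13 for each divisor in increasing order:
5^1 ≡ 5 (mod 13)
5^2 ≡ 12 (mod 13)
5^3 ≡ 8 (mod 13)
5^4 ≡ 1 (mod 13) ✓
Thus |⟨5⟩| = ord(5) = 4.
The index is φ(13) / ord(5) = 12 / 4 = 3.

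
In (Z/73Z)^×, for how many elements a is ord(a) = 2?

φ(73) = 73 − 1 = 72 = 2^3 · 3^2.
In a cyclic group of order 72, there are φ(d) elements of order d for each divisor d of 72, and zero for non-divisors.
2 | 72, and φ(2) = 2 − 1 = 1.

1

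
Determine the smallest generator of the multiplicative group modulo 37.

2

φ(37) = 37 − 1 = 36 = 2^2 · 3^2.
g is a primitive root iff g^(36/q) ≢ 1 (mod 37) for each prime q ∈ {2, 3}.
g = 2: 2^18 ≡ 36; 2^12 ≡ 26 — none is 1, so 2 is a primitive root.
So 2 is the smallest generator of (Z/37Z)^×.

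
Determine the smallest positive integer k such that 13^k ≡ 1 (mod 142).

70

Since 13 ∈ (Z/142Z)^×, its order divides φ(142) = φ(2)·φ(71) = 1·70 = 70 = 2 · 5 · 7.
Divisors of 70: 1, 2, 5, 7, 10, 14, 35, 70.
Evaluate successive powers at the divisors of 70:
13^1 ≡ 13 (mod 142)
13^2 ≡ 27 (mod 142)
13^5 ≡ 105 (mod 142)
13^7 ≡ 137 (mod 142)
13^10 ≡ 91 (mod 142)
13^14 ≡ 25 (mod 142)
13^35 ≡ 141 (mod 142)
13^70 ≡ 1 (mod 142) ✓
Therefore the multiplicative order of 13 modulo 142 is 70.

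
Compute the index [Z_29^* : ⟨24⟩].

Since 24 ∈ (Z/29Z)^×, its order divides φ(29) = 29 − 1 = 28 = 2^2 · 7.
Divisors of 28: 1, 2, 4, 7, 14, 28.
Check 24^d mod 29 for each divisor in increasing order:
24^1 ≡ 24
24^2 ≡ 25
24^4 ≡ 16
24^7 ≡ 1
So ord_29(24) = 7, hence |⟨24⟩| = 7.
Index = |(Z/29Z)^×| / |⟨24⟩| = 28 / 7 = 4.

4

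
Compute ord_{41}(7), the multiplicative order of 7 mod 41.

ord(7) | φ(41) = 41 − 1 = 40 = 2^3 · 5.
Divisors of 40: 1, 2, 4, 5, 8, 10, 20, 40.
Test each divisor d:
7^1 ≡ 7 (mod 41)
7^2 ≡ 8 (mod 41)
7^4 ≡ 23 (mod 41)
7^5 ≡ 38 (mod 41)
7^8 ≡ 37 (mod 41)
7^10 ≡ 9 (mod 41)
7^20 ≡ 40 (mod 41)
7^40 ≡ 1 (mod 41) ✓
So ord_41(7) = 40.

40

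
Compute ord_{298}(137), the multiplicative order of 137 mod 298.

148

The order of 137 must divide φ(298) = φ(2)·φ(149) = 1·148 = 148 = 2^2 · 37.
Divisors of 148: 1, 2, 4, 37, 74, 148.
Evaluate successive powers at the divisors of 148:
137^1 ≡ 137 (mod 298)
137^2 ≡ 293 (mod 298)
137^4 ≡ 25 (mod 298)
137^37 ≡ 193 (mod 298)
137^74 ≡ 297 (mod 298)
137^148 ≡ 1 (mod 298) ✓
The smallest such exponent is 148, so the order of 137 is 148.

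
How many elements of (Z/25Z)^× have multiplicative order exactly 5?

φ(25) = φ(5^2) = 5·(5−1) = 20 = 2^2 · 5.
(Z/25Z)^× is cyclic (|G| = 20); a cyclic group of order m has exactly φ(d) elements of each order d | m, and none otherwise.
5 | 20, and φ(5) = 5 − 1 = 4.

4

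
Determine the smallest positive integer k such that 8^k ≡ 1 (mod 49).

7

The order of 8 must divide φ(49) = φ(7^2) = 7·(7−1) = 42 = 2 · 3 · 7.
Divisors of 42: 1, 2, 3, 6, 7, 14, 21, 42.
Evaluate successive powers at the divisors of 42:
8^1 ≡ 8
8^2 ≡ 15
8^3 ≡ 22
8^6 ≡ 43
8^7 ≡ 1
So ord_49(8) = 7.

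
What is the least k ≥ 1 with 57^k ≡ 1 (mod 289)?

Since 57 ∈ (Z/289Z)^×, its order divides φ(289) = φ(17^2) = 17·(17−1) = 272 = 2^4 · 17.
Divisors of 272: 1, 2, 4, 8, 16, 17, 34, 68, 136, 272.
Check 57^d mod 289 for each divisor in increasing order:
57^1 ≡ 57
57^2 ≡ 70
57^4 ≡ 276
57^8 ≡ 169
57^16 ≡ 239
57^17 ≡ 40
57^34 ≡ 155
57^68 ≡ 38
57^136 ≡ 288
57^272 ≡ 1
Hence ord(57) = 272.

272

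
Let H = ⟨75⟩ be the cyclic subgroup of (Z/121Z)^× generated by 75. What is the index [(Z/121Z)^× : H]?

Since 75 ∈ (Z/121Z)^×, its order divides φ(121) = φ(11^2) = 11·(11−1) = 110 = 2 · 5 · 11.
Divisors of 110: 1, 2, 5, 10, 11, 22, 55, 110.
Check 75^d mod 121 for each divisor in increasing order:
75^1 ≡ 75
75^2 ≡ 59
75^5 ≡ 78
75^10 ≡ 34
75^11 ≡ 9
75^22 ≡ 81
75^55 ≡ 1
The order of 75 is 55, so the subgroup it generates has 55 elements.
[(Z/121Z)^× : ⟨75⟩] = 110/55 = 2.

2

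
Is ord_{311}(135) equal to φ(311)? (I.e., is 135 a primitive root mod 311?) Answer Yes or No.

φ(311) = 311 − 1 = 310 = 2 · 5 · 31.
An element g generates (Z/311Z)^× iff g^(310/q) ≢ 1 (mod 311) for each prime q ∈ {2, 5, 31}.
135^155 ≡ 1 (mod 311)  [q = 2: ≡ 1 ✗]
135^62 ≡ 6 (mod 311)  [q = 5: ≢ 1 ✓]
135^10 ≡ 168 (mod 311)  [q = 31: ≢ 1 ✓]
135^155 ≡ 1 shows ord(135) | 155, strictly less than φ(311); not a primitive root.

No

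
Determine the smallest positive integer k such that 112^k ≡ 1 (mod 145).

Since 112 ∈ (Z/145Z)^×, its order divides φ(145) = φ(5·29) = (5−1)·(29−1) = 4·28 = 112 = 2^4 · 7.
Divisors of 112: 1, 2, 4, 7, 8, 14, 16, 28, 56, 112.
Test each divisor d:
112^1 ≡ 112 (mod 145)
112^2 ≡ 74 (mod 145)
112^4 ≡ 111 (mod 145)
112^7 ≡ 88 (mod 145)
112^8 ≡ 141 (mod 145)
112^14 ≡ 59 (mod 145)
112^16 ≡ 16 (mod 145)
112^28 ≡ 1 (mod 145) ✓
Therefore the multiplicative order of 112 modulo 145 is 28.

28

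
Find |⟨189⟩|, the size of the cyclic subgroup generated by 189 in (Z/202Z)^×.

Since 189 ∈ (Z/202Z)^×, its order divides φ(202) = φ(2)·φ(101) = 1·100 = 100 = 2^2 · 5^2.
Divisors of 100: 1, 2, 4, 5, 10, 20, 25, 50, 100.
Compute 189^d (mod 202) for the divisors d until we hit 1:
189^1 ≡ 189 (mod 202)
189^2 ≡ 169 (mod 202)
189^4 ≡ 79 (mod 202)
189^5 ≡ 185 (mod 202)
189^10 ≡ 87 (mod 202)
189^20 ≡ 95 (mod 202)
189^25 ≡ 1 (mod 202) ✓
So ord_202(189) = 25.

25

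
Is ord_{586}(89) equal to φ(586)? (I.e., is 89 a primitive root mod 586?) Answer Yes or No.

Yes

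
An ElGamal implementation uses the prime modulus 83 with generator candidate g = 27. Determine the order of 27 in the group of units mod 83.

41

Since 27 ∈ (Z/83Z)^×, its order divides φ(83) = 83 − 1 = 82 = 2 · 41.
Divisors of 82: 1, 2, 41, 82.
Check 27^d mod 83 for each divisor in increasing order:
27^1 ≡ 27 (mod 83)
27^2 ≡ 65 (mod 83)
27^41 ≡ 1 (mod 83) ✓
The smallest such exponent is 41, so the order of 27 is 41.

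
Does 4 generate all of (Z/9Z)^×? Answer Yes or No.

No

φ(9) = φ(3^2) = 3·(3−1) = 6 = 2 · 3.
Test 4^(6/q) mod 9 for each prime factor q of 6:
4^3 ≡ 1 (mod 9)  [q = 2: ≡ 1 ✗]
4^2 ≡ 7 (mod 9)  [q = 3: ≢ 1 ✓]
The check at q = 2 fails, so 4 generates a proper subgroup.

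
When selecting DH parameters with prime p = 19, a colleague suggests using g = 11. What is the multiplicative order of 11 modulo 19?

3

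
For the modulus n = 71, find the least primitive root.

φ(71) = 71 − 1 = 70 = 2 · 5 · 7.
g is a primitive root iff g^(70/q) ≢ 1 (mod 71) for each prime q ∈ {2, 5, 7}.
g = 2: 2^35 ≡ 1 — hits 1, so not a primitive root.
g = 3: 3^35 ≡ 1 — hits 1, so not a primitive root.
g = 4: 4^35 ≡ 1 — hits 1, so not a primitive root.
g = 5: 5^35 ≡ 1 — hits 1, so not a primitive root.
g = 6: 6^35 ≡ 1 — hits 1, so not a primitive root.
g = 7: 7^35 ≡ 70; 7^14 ≡ 54; 7^10 ≡ 45 — none is 1, so 7 is a primitive root.
So 7 is the smallest generator of (Z/71Z)^×.

7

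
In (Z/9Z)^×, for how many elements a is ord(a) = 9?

0

φ(9) = φ(3^2) = 3·(3−1) = 6 = 2 · 3.
(Z/9Z)^× is cyclic (|G| = 6); a cyclic group of order m has exactly φ(d) elements of each order d | m, and none otherwise.
Here 6 is not a multiple of 9, so there are no elements of order 9.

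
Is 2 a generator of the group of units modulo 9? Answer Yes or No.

Yes

φ(9) = φ(3^2) = 3·(3−1) = 6 = 2 · 3.
2 is a primitive root mod 9 iff 2^(φ(9)/q) ≢ 1 for every prime q | φ(9), i.e. q ∈ {2, 3}.
2^3 ≡ 8 (mod 9)  [q = 2: ≢ 1 ✓]
2^2 ≡ 4 (mod 9)  [q = 3: ≢ 1 ✓]
Every test exponent gives a nontrivial residue, hence 2 generates the full group.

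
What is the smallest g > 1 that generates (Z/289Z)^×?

3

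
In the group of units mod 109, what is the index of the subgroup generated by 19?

3

By Lagrange's theorem, ord_109(19) divides φ(109) = 109 − 1 = 108 = 2^2 · 3^3.
Divisors of 108: 1, 2, 3, 4, 6, 9, 12, 18, 27, 36, 54, 108.
Evaluate successive powers at the divisors of 108:
19^1 ≡ 19
19^2 ≡ 34
19^3 ≡ 101
19^4 ≡ 66
19^6 ≡ 64
19^9 ≡ 33
19^12 ≡ 63
19^18 ≡ 108
19^27 ≡ 76
19^36 ≡ 1
So ord_109(19) = 36, hence |⟨19⟩| = 36.
[(Z/109Z)^× : ⟨19⟩] = 108/36 = 3.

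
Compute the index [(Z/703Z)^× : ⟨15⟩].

18

ord(15) | φ(703) = φ(19·37) = (19−1)·(37−1) = 18·36 = 648 = 2^3 · 3^4.
Divisors of 648: 1, 2, 3, 4, 6, 8, 9, 12, 18, 24, 27, 36, 54, 72, 81, 108, 162, 216, 324, 648.
Test each divisor d:
15^1 ≡ 15 (mod 703)
15^2 ≡ 225 (mod 703)
15^3 ≡ 563 (mod 703)
15^4 ≡ 9 (mod 703)
15^6 ≡ 619 (mod 703)
15^8 ≡ 81 (mod 703)
15^9 ≡ 512 (mod 703)
15^12 ≡ 26 (mod 703)
15^18 ≡ 628 (mod 703)
15^24 ≡ 676 (mod 703)
15^27 ≡ 265 (mod 703)
15^36 ≡ 1 (mod 703) ✓
Thus |⟨15⟩| = ord(15) = 36.
Index = |(Z/703Z)^×| / |⟨15⟩| = 648 / 36 = 18.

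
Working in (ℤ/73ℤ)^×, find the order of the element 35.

By Lagrange's theorem, ord_73(35) divides φ(73) = 73 − 1 = 72 = 2^3 · 3^2.
Divisors of 72: 1, 2, 3, 4, 6, 8, 9, 12, 18, 24, 36, 72.
Test each divisor d:
35^1 ≡ 35
35^2 ≡ 57
35^3 ≡ 24
35^4 ≡ 37
35^6 ≡ 65
35^8 ≡ 55
35^9 ≡ 27
35^12 ≡ 64
35^18 ≡ 72
35^24 ≡ 8
35^36 ≡ 1
Hence ord(35) = 36.

36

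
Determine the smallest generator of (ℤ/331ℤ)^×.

3

φ(331) = 331 − 1 = 330 = 2 · 3 · 5 · 11.
Test candidates g = 2, 3, … against the prime factors q ∈ {2, 3, 5, 11} of φ(331): g is a generator iff g^(330/q) ≢ 1 for every such q.
g = 2: 2^165 ≡ 330; 2^110 ≡ 299; 2^66 ≡ 64; 2^30 ≡ 1 — hits 1, so not a primitive root.
g = 3: 3^165 ≡ 330; 3^110 ≡ 299; 3^66 ≡ 64; 3^30 ≡ 270 — none is 1, so 3 is a primitive root.
The smallest primitive root modulo 331 is 3.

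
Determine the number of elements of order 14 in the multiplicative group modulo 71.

φ(71) = 71 − 1 = 70 = 2 · 5 · 7.
Since (Z/71Z)^× is cyclic of order 70, the number of elements of order d is φ(d) when d | 70 and 0 otherwise.
14 = 2 · 7 divides 70, and φ(14) = 6.

6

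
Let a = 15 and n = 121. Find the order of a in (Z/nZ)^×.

55

ord(15) | φ(121) = φ(11^2) = 11·(11−1) = 110 = 2 · 5 · 11.
Divisors of 110: 1, 2, 5, 10, 11, 22, 55, 110.
Check 15^d mod 121 for each divisor in increasing order:
15^1 ≡ 15 (mod 121)
15^2 ≡ 104 (mod 121)
15^5 ≡ 100 (mod 121)
15^10 ≡ 78 (mod 121)
15^11 ≡ 81 (mod 121)
15^22 ≡ 27 (mod 121)
15^55 ≡ 1 (mod 121) ✓
So ord_121(15) = 55.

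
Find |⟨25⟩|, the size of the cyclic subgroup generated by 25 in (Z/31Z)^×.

3

ord(25) | φ(31) = 31 − 1 = 30 = 2 · 3 · 5.
Divisors of 30: 1, 2, 3, 5, 6, 10, 15, 30.
Test each divisor d:
25^1 ≡ 25
25^2 ≡ 5
25^3 ≡ 1
Hence ord(25) = 3.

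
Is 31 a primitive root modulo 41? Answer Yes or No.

No

φ(41) = 41 − 1 = 40 = 2^3 · 5.
31 is a primitive root mod 41 iff 31^(φ(41)/q) ≢ 1 for every prime q | φ(41), i.e. q ∈ {2, 5}.
31^20 ≡ 1 (mod 41)  [q = 2: ≡ 1 ✗]
31^8 ≡ 16 (mod 41)  [q = 5: ≢ 1 ✓]
Since 31^20 ≡ 1, the order of 31 divides 20 < 40, so 31 is not a primitive root.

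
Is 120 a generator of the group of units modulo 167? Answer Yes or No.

φ(167) = 167 − 1 = 166 = 2 · 83.
It suffices to check that the order of 120 is not a proper divisor of 166: compute 120^(166/q) for q ∈ {2, 83}.
120^83 ≡ 166 (mod 167)  [q = 2: ≢ 1 ✓]
120^2 ≡ 38 (mod 167)  [q = 83: ≢ 1 ✓]
All checks pass, so 120 has order 166 and is a primitive root modulo 167.

Yes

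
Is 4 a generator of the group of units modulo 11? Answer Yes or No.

φ(11) = 11 − 1 = 10 = 2 · 5.
It suffices to check that the order of 4 is not a proper divisor of 10: compute 4^(10/q) for q ∈ {2, 5}.
4^5 ≡ 1 (mod 11)  [q = 2: ≡ 1 ✗]
4^2 ≡ 5 (mod 11)  [q = 5: ≢ 1 ✓]
Since 4^5 ≡ 1, the order of 4 divides 5 < 10, so 4 is not a primitive root.

No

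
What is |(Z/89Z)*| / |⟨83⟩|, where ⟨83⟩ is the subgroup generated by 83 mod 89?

The order of 83 must divide φ(89) = 89 − 1 = 88 = 2^3 · 11.
Divisors of 88: 1, 2, 4, 8, 11, 22, 44, 88.
Test each divisor d:
83^1 ≡ 83 (mod 89)
83^2 ≡ 36 (mod 89)
83^4 ≡ 50 (mod 89)
83^8 ≡ 8 (mod 89)
83^11 ≡ 52 (mod 89)
83^22 ≡ 34 (mod 89)
83^44 ≡ 88 (mod 89)
83^88 ≡ 1 (mod 89) ✓
So ord_89(83) = 88, hence |⟨83⟩| = 88.
The index is φ(89) / ord(83) = 88 / 88 = 1.

1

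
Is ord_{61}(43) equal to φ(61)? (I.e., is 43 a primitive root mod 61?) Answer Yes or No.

φ(61) = 61 − 1 = 60 = 2^2 · 3 · 5.
43 is a primitive root mod 61 iff 43^(φ(61)/q) ≢ 1 for every prime q | φ(61), i.e. q ∈ {2, 3, 5}.
43^30 ≡ 60 (mod 61)  [q = 2: ≢ 1 ✓]
43^20 ≡ 47 (mod 61)  [q = 3: ≢ 1 ✓]
43^12 ≡ 58 (mod 61)  [q = 5: ≢ 1 ✓]
None equal 1, so ord_61(43) = 60: 43 is a primitive root.

Yes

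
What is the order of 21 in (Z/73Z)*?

24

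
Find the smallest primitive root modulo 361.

φ(361) = φ(19^2) = 19·(19−1) = 342 = 2 · 3^2 · 19.
g is a primitive root iff g^(342/q) ≢ 1 (mod 361) for each prime q ∈ {2, 3, 19}.
g = 2: 2^171 ≡ 360; 2^114 ≡ 292; 2^18 ≡ 58 — none is 1, so 2 is a primitive root.
The smallest primitive root modulo 361 is 2.

2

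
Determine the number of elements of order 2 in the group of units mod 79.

1

φ(79) = 79 − 1 = 78 = 2 · 3 · 13.
(Z/79Z)^× is cyclic (|G| = 78); a cyclic group of order m has exactly φ(d) elements of each order d | m, and none otherwise.
2 | 78, and φ(2) = 2 − 1 = 1.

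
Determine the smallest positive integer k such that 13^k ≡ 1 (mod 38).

18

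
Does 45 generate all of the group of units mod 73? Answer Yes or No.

Yes

φ(73) = 73 − 1 = 72 = 2^3 · 3^2.
It suffices to check that the order of 45 is not a proper divisor of 72: compute 45^(72/q) for q ∈ {2, 3}.
45^36 ≡ 72 (mod 73)  [q = 2: ≢ 1 ✓]
45^24 ≡ 8 (mod 73)  [q = 3: ≢ 1 ✓]
None equal 1, so ord_73(45) = 72: 45 is a primitive root.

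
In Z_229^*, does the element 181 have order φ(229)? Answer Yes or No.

φ(229) = 229 − 1 = 228 = 2^2 · 3 · 19.
Test 181^(228/q) mod 229 for each prime factor q of 228:
181^114 ≡ 1 (mod 229)  [q = 2: ≡ 1 ✗]
181^76 ≡ 134 (mod 229)  [q = 3: ≢ 1 ✓]
181^12 ≡ 16 (mod 229)  [q = 19: ≢ 1 ✓]
The check at q = 2 fails, so 181 generates a proper subgroup.

No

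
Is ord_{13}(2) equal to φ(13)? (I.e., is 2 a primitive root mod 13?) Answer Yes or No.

φ(13) = 13 − 1 = 12 = 2^2 · 3.
Test 2^(12/q) mod 13 for each prime factor q of 12:
2^6 ≡ 12 (mod 13)  [q = 2: ≢ 1 ✓]
2^4 ≡ 3 (mod 13)  [q = 3: ≢ 1 ✓]
Every test exponent gives a nontrivial residue, hence 2 generates the full group.

Yes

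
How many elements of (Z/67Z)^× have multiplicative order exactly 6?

φ(67) = 67 − 1 = 66 = 2 · 3 · 11.
In a cyclic group of order 66, there are φ(d) elements of order d for each divisor d of 66, and zero for non-divisors.
6 = 2 · 3 divides 66, and φ(6) = 2.

2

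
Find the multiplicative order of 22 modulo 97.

4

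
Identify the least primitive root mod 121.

2

φ(121) = φ(11^2) = 11·(11−1) = 110 = 2 · 5 · 11.
Test candidates g = 2, 3, … against the prime factors q ∈ {2, 5, 11} of φ(121): g is a generator iff g^(110/q) ≢ 1 for every such q.
g = 2: 2^55 ≡ 120; 2^22 ≡ 81; 2^10 ≡ 56 — none is 1, so 2 is a primitive root.
So 2 is the smallest generator of (Z/121Z)^×.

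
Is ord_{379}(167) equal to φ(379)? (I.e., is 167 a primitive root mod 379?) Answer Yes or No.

No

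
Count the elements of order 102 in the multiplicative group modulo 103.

φ(103) = 103 − 1 = 102 = 2 · 3 · 17.
Since (Z/103Z)^× is cyclic of order 102, the number of elements of order d is φ(d) when d | 102 and 0 otherwise.
102 = 2 · 3 · 17 divides 102, and φ(102) = 32.

32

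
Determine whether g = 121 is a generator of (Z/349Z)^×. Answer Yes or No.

No

φ(349) = 349 − 1 = 348 = 2^2 · 3 · 29.
An element g generates (Z/349Z)^× iff g^(348/q) ≢ 1 (mod 349) for each prime q ∈ {2, 3, 29}.
121^174 ≡ 1 (mod 349)  [q = 2: ≡ 1 ✗]
121^116 ≡ 1 (mod 349)  [q = 3: ≡ 1 ✗]
121^12 ≡ 31 (mod 349)  [q = 29: ≢ 1 ✓]
The check at q = 2 fails, so 121 generates a proper subgroup.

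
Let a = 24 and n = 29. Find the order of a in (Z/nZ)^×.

7

By Lagrange's theorem, ord_29(24) divides φ(29) = 29 − 1 = 28 = 2^2 · 7.
Divisors of 28: 1, 2, 4, 7, 14, 28.
Evaluate successive powers at the divisors of 28:
24^1 ≡ 24 (mod 29)
24^2 ≡ 25 (mod 29)
24^4 ≡ 16 (mod 29)
24^7 ≡ 1 (mod 29) ✓
The smallest such exponent is 7, so the order of 24 is 7.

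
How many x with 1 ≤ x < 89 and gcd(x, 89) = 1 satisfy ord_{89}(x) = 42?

φ(89) = 89 − 1 = 88 = 2^3 · 11.
In a cyclic group of order 88, there are φ(d) elements of order d for each divisor d of 88, and zero for non-divisors.
Since 42 ∤ 88, the count is 0.

0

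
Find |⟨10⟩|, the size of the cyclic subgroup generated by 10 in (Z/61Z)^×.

60

Since 10 ∈ (Z/61Z)^×, its order divides φ(61) = 61 − 1 = 60 = 2^2 · 3 · 5.
Divisors of 60: 1, 2, 3, 4, 5, 6, 10, 12, 15, 20, 30, 60.
Compute 10^d (mod 61) for the divisors d until we hit 1:
10^1 ≡ 10 (mod 61)
10^2 ≡ 39 (mod 61)
10^3 ≡ 24 (mod 61)
10^4 ≡ 57 (mod 61)
10^5 ≡ 21 (mod 61)
10^6 ≡ 27 (mod 61)
10^10 ≡ 14 (mod 61)
10^12 ≡ 58 (mod 61)
10^15 ≡ 50 (mod 61)
10^20 ≡ 13 (mod 61)
10^30 ≡ 60 (mod 61)
10^60 ≡ 1 (mod 61) ✓
So ord_61(10) = 60.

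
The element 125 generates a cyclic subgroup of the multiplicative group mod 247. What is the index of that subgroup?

18

By Lagrange's theorem, ord_247(125) divides φ(247) = φ(13·19) = (13−1)·(19−1) = 12·18 = 216 = 2^3 · 3^3.
Divisors of 216: 1, 2, 3, 4, 6, 8, 9, 12, 18, 24, 27, 36, 54, 72, 108, 216.
Check 125^d mod 247 for each divisor in increasing order:
125^1 ≡ 125 (mod 247)
125^2 ≡ 64 (mod 247)
125^3 ≡ 96 (mod 247)
125^4 ≡ 144 (mod 247)
125^6 ≡ 77 (mod 247)
125^8 ≡ 235 (mod 247)
125^9 ≡ 229 (mod 247)
125^12 ≡ 1 (mod 247) ✓
The order of 125 is 12, so the subgroup it generates has 12 elements.
Index = |(Z/247Z)^×| / |⟨125⟩| = 216 / 12 = 18.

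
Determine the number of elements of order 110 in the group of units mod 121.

φ(121) = φ(11^2) = 11·(11−1) = 110 = 2 · 5 · 11.
In a cyclic group of order 110, there are φ(d) elements of order d for each divisor d of 110, and zero for non-divisors.
110 = 2 · 5 · 11 divides 110, and φ(110) = 40.

40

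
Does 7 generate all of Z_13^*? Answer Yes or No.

Yes

φ(13) = 13 − 1 = 12 = 2^2 · 3.
Test 7^(12/q) mod 13 for each prime factor q of 12:
7^6 ≡ 12 (mod 13)  [q = 2: ≢ 1 ✓]
7^4 ≡ 9 (mod 13)  [q = 3: ≢ 1 ✓]
Every test exponent gives a nontrivial residue, hence 7 generates the full group.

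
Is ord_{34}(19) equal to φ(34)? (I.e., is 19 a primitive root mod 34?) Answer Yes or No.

No

φ(34) = φ(2)·φ(17) = 1·16 = 16 = 2^4.
It suffices to check that the order of 19 is not a proper divisor of 16: compute 19^(16/q) for q ∈ {2}.
19^8 ≡ 1 (mod 34)  [q = 2: ≡ 1 ✗]
The check at q = 2 fails, so 19 generates a proper subgroup.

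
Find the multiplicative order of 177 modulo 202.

ord(177) | φ(202) = φ(2)·φ(101) = 1·100 = 100 = 2^2 · 5^2.
Divisors of 100: 1, 2, 4, 5, 10, 20, 25, 50, 100.
Check 177^d mod 202 for each divisor in increasing order:
177^1 ≡ 177 (mod 202)
177^2 ≡ 19 (mod 202)
177^4 ≡ 159 (mod 202)
177^5 ≡ 65 (mod 202)
177^10 ≡ 185 (mod 202)
177^20 ≡ 87 (mod 202)
177^25 ≡ 201 (mod 202)
177^50 ≡ 1 (mod 202) ✓
So ord_202(177) = 50.

50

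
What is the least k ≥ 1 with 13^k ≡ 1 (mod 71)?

Since 13 ∈ (Z/71Z)^×, its order divides φ(71) = 71 − 1 = 70 = 2 · 5 · 7.
Divisors of 70: 1, 2, 5, 7, 10, 14, 35, 70.
Compute 13^d (mod 71) for the divisors d until we hit 1:
13^1 ≡ 13
13^2 ≡ 27
13^5 ≡ 34
13^7 ≡ 66
13^10 ≡ 20
13^14 ≡ 25
13^35 ≡ 70
13^70 ≡ 1
The smallest such exponent is 70, so the order of 13 is 70.

70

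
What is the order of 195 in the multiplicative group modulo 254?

The order of 195 must divide φ(254) = φ(2)·φ(127) = 1·126 = 126 = 2 · 3^2 · 7.
Divisors of 126: 1, 2, 3, 6, 7, 9, 14, 18, 21, 42, 63, 126.
Compute 195^d (mod 254) for the divisors d until we hit 1:
195^1 ≡ 195 (mod 254)
195^2 ≡ 179 (mod 254)
195^3 ≡ 107 (mod 254)
195^6 ≡ 19 (mod 254)
195^7 ≡ 149 (mod 254)
195^9 ≡ 1 (mod 254) ✓
So ord_254(195) = 9.

9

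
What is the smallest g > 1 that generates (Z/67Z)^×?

2

φ(67) = 67 − 1 = 66 = 2 · 3 · 11.
Test candidates g = 2, 3, … against the prime factors q ∈ {2, 3, 11} of φ(67): g is a generator iff g^(66/q) ≢ 1 for every such q.
g = 2: 2^33 ≡ 66; 2^22 ≡ 37; 2^6 ≡ 64 — none is 1, so 2 is a primitive root.
So 2 is the smallest generator of (Z/67Z)^×.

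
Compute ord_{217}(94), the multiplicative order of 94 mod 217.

Since 94 ∈ (Z/217Z)^×, its order divides φ(217) = φ(7·31) = (7−1)·(31−1) = 6·30 = 180 = 2^2 · 3^2 · 5.
Divisors of 180: 1, 2, 3, 4, 5, 6, 9, 10, 12, 15, 18, 20, 30, 36, 45, 60, 90, 180.
Check 94^d mod 217 for each divisor in increasing order:
94^1 ≡ 94 (mod 217)
94^2 ≡ 156 (mod 217)
94^3 ≡ 125 (mod 217)
94^4 ≡ 32 (mod 217)
94^5 ≡ 187 (mod 217)
94^6 ≡ 1 (mod 217) ✓
So ord_217(94) = 6.

6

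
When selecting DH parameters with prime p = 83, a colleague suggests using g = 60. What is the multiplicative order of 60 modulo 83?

82

Since 60 ∈ (Z/83Z)^×, its order divides φ(83) = 83 − 1 = 82 = 2 · 41.
Divisors of 82: 1, 2, 41, 82.
Test each divisor d:
60^1 ≡ 60 (mod 83)
60^2 ≡ 31 (mod 83)
60^41 ≡ 82 (mod 83)
60^82 ≡ 1 (mod 83) ✓
Therefore the multiplicative order of 60 modulo 83 is 82.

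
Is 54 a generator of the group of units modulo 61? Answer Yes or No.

φ(61) = 61 − 1 = 60 = 2^2 · 3 · 5.
It suffices to check that the order of 54 is not a proper divisor of 60: compute 54^(60/q) for q ∈ {2, 3, 5}.
54^30 ≡ 60 (mod 61)  [q = 2: ≢ 1 ✓]
54^20 ≡ 47 (mod 61)  [q = 3: ≢ 1 ✓]
54^12 ≡ 34 (mod 61)  [q = 5: ≢ 1 ✓]
None equal 1, so ord_61(54) = 60: 54 is a primitive root.

Yes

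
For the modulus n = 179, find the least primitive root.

2

φ(179) = 179 − 1 = 178 = 2 · 89.
g is a primitive root iff g^(178/q) ≢ 1 (mod 179) for each prime q ∈ {2, 89}.
g = 2: 2^89 ≡ 178; 2^2 ≡ 4 — none is 1, so 2 is a primitive root.
Hence the least primitive root of 179 is 2.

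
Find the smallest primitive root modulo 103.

5

φ(103) = 103 − 1 = 102 = 2 · 3 · 17.
g is a primitive root iff g^(102/q) ≢ 1 (mod 103) for each prime q ∈ {2, 3, 17}.
g = 2: 2^51 ≡ 1 — hits 1, so not a primitive root.
g = 3: 3^51 ≡ 102; 3^34 ≡ 1 — hits 1, so not a primitive root.
g = 4: 4^51 ≡ 1 — hits 1, so not a primitive root.
g = 5: 5^51 ≡ 102; 5^34 ≡ 56; 5^6 ≡ 72 — none is 1, so 5 is a primitive root.
The smallest primitive root modulo 103 is 5.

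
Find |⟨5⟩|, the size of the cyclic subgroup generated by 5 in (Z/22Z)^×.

5

Since 5 ∈ (Z/22Z)^×, its order divides φ(22) = φ(2)·φ(11) = 1·10 = 10 = 2 · 5.
Divisors of 10: 1, 2, 5, 10.
Check 5^d mod 22 for each divisor in increasing order:
5^1 ≡ 5 (mod 22)
5^2 ≡ 3 (mod 22)
5^5 ≡ 1 (mod 22) ✓
So ord_22(5) = 5.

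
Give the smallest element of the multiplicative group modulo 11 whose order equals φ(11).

2

φ(11) = 11 − 1 = 10 = 2 · 5.
Test candidates g = 2, 3, … against the prime factors q ∈ {2, 5} of φ(11): g is a generator iff g^(10/q) ≢ 1 for every such q.
g = 2: 2^5 ≡ 10; 2^2 ≡ 4 — none is 1, so 2 is a primitive root.
So 2 is the smallest generator of (Z/11Z)^×.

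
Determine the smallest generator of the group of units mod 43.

3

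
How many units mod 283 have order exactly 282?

92

φ(283) = 283 − 1 = 282 = 2 · 3 · 47.
In a cyclic group of order 282, there are φ(d) elements of order d for each divisor d of 282, and zero for non-divisors.
282 = 2 · 3 · 47 divides 282, and φ(282) = 92.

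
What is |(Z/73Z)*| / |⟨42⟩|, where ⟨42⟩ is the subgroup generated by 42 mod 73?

1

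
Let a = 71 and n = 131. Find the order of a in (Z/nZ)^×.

26

ord(71) | φ(131) = 131 − 1 = 130 = 2 · 5 · 13.
Divisors of 130: 1, 2, 5, 10, 13, 26, 65, 130.
Evaluate successive powers at the divisors of 130:
71^1 ≡ 71 (mod 131)
71^2 ≡ 63 (mod 131)
71^5 ≡ 18 (mod 131)
71^10 ≡ 62 (mod 131)
71^13 ≡ 130 (mod 131)
71^26 ≡ 1 (mod 131) ✓
The smallest such exponent is 26, so the order of 71 is 26.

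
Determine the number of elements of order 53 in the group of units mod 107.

52

φ(107) = 107 − 1 = 106 = 2 · 53.
Since (Z/107Z)^× is cyclic of order 106, the number of elements of order d is φ(d) when d | 106 and 0 otherwise.
53 | 106, and φ(53) = 53 − 1 = 52.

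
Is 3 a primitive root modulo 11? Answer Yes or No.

φ(11) = 11 − 1 = 10 = 2 · 5.
It suffices to check that the order of 3 is not a proper divisor of 10: compute 3^(10/q) for q ∈ {2, 5}.
3^5 ≡ 1 (mod 11)  [q = 2: ≡ 1 ✗]
3^2 ≡ 9 (mod 11)  [q = 5: ≢ 1 ✓]
The check at q = 2 fails, so 3 generates a proper subgroup.

No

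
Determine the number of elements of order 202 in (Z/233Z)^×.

0

φ(233) = 233 − 1 = 232 = 2^3 · 29.
In a cyclic group of order 232, there are φ(d) elements of order d for each divisor d of 232, and zero for non-divisors.
202 does not divide 232, so no element of (Z/233Z)^× has order 202.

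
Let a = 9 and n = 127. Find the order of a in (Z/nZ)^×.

The order of 9 must divide φ(127) = 127 − 1 = 126 = 2 · 3^2 · 7.
Divisors of 126: 1, 2, 3, 6, 7, 9, 14, 18, 21, 42, 63, 126.
Test each divisor d:
9^1 ≡ 9
9^2 ≡ 81
9^3 ≡ 94
9^6 ≡ 73
9^7 ≡ 22
9^9 ≡ 4
9^14 ≡ 103
9^18 ≡ 16
9^21 ≡ 107
9^42 ≡ 19
9^63 ≡ 1
Hence ord(9) = 63.

63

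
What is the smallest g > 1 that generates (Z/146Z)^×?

5

φ(146) = φ(2)·φ(73) = 1·72 = 72 = 2^3 · 3^2.
Test candidates g = 2, 3, … against the prime factors q ∈ {2, 3} of φ(146): g is a generator iff g^(72/q) ≢ 1 for every such q.
g = 2: gcd(2, 146) = 2 > 1, not a unit — skip.
g = 3: 3^36 ≡ 1 — hits 1, so not a primitive root.
g = 4: gcd(4, 146) = 2 > 1, not a unit — skip.
g = 5: 5^36 ≡ 145; 5^24 ≡ 81 — none is 1, so 5 is a primitive root.
So 5 is the smallest generator of (Z/146Z)^×.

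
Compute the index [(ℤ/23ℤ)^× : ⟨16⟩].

By Lagrange's theorem, ord_23(16) divides φ(23) = 23 − 1 = 22 = 2 · 11.
Divisors of 22: 1, 2, 11, 22.
Compute 16^d (mod 23) for the divisors d until we hit 1:
16^1 ≡ 16
16^2 ≡ 3
16^11 ≡ 1
So ord_23(16) = 11, hence |⟨16⟩| = 11.
Index = |(Z/23Z)^×| / |⟨16⟩| = 22 / 11 = 2.

2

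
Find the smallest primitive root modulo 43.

φ(43) = 43 − 1 = 42 = 2 · 3 · 7.
g is a primitive root iff g^(42/q) ≢ 1 (mod 43) for each prime q ∈ {2, 3, 7}.
g = 2: 2^21 ≡ 42; 2^14 ≡ 1 — hits 1, so not a primitive root.
g = 3: 3^21 ≡ 42; 3^14 ≡ 36; 3^6 ≡ 41 — none is 1, so 3 is a primitive root.
So 3 is the smallest generator of (Z/43Z)^×.

3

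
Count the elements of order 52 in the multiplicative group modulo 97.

0

φ(97) = 97 − 1 = 96 = 2^5 · 3.
Since (Z/97Z)^× is cyclic of order 96, the number of elements of order d is φ(d) when d | 96 and 0 otherwise.
Since 52 ∤ 96, the count is 0.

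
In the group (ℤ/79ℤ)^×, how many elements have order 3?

2

φ(79) = 79 − 1 = 78 = 2 · 3 · 13.
(Z/79Z)^× is cyclic (|G| = 78); a cyclic group of order m has exactly φ(d) elements of each order d | m, and none otherwise.
3 | 78, and φ(3) = 3 − 1 = 2.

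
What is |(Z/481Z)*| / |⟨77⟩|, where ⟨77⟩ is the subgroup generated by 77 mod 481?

Since 77 ∈ (Z/481Z)^×, its order divides φ(481) = φ(13·37) = (13−1)·(37−1) = 12·36 = 432 = 2^4 · 3^3.
Divisors of 432: 1, 2, 3, 4, 6, 8, 9, 12, 16, 18, 24, 27, 36, 48, 54, 72, 108, 144, 216, 432.
Check 77^d mod 481 for each divisor in increasing order:
77^1 ≡ 77 (mod 481)
77^2 ≡ 157 (mod 481)
77^3 ≡ 64 (mod 481)
77^4 ≡ 118 (mod 481)
77^6 ≡ 248 (mod 481)
77^8 ≡ 456 (mod 481)
77^9 ≡ 480 (mod 481)
77^12 ≡ 417 (mod 481)
77^16 ≡ 144 (mod 481)
77^18 ≡ 1 (mod 481) ✓
So ord_481(77) = 18, hence |⟨77⟩| = 18.
[(Z/481Z)^× : ⟨77⟩] = 432/18 = 24.

24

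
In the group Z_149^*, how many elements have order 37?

φ(149) = 149 − 1 = 148 = 2^2 · 37.
In a cyclic group of order 148, there are φ(d) elements of order d for each divisor d of 148, and zero for non-divisors.
37 | 148, and φ(37) = 37 − 1 = 36.

36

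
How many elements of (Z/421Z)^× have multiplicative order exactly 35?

24

φ(421) = 421 − 1 = 420 = 2^2 · 3 · 5 · 7.
Since (Z/421Z)^× is cyclic of order 420, the number of elements of order d is φ(d) when d | 420 and 0 otherwise.
35 = 5 · 7 divides 420, and φ(35) = 24.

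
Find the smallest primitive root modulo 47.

5

φ(47) = 47 − 1 = 46 = 2 · 23.
Test candidates g = 2, 3, … against the prime factors q ∈ {2, 23} of φ(47): g is a generator iff g^(46/q) ≢ 1 for every such q.
g = 2: 2^23 ≡ 1 — hits 1, so not a primitive root.
g = 3: 3^23 ≡ 1 — hits 1, so not a primitive root.
g = 4: 4^23 ≡ 1 — hits 1, so not a primitive root.
g = 5: 5^23 ≡ 46; 5^2 ≡ 25 — none is 1, so 5 is a primitive root.
So 5 is the smallest generator of (Z/47Z)^×.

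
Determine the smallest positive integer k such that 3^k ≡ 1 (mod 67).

ord(3) | φ(67) = 67 − 1 = 66 = 2 · 3 · 11.
Divisors of 66: 1, 2, 3, 6, 11, 22, 33, 66.
Compute 3^d (mod 67) for the divisors d until we hit 1:
3^1 ≡ 3 (mod 67)
3^2 ≡ 9 (mod 67)
3^3 ≡ 27 (mod 67)
3^6 ≡ 59 (mod 67)
3^11 ≡ 66 (mod 67)
3^22 ≡ 1 (mod 67) ✓
The smallest such exponent is 22, so the order of 3 is 22.

22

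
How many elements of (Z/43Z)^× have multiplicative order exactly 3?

2

φ(43) = 43 − 1 = 42 = 2 · 3 · 7.
(Z/43Z)^× is cyclic (|G| = 42); a cyclic group of order m has exactly φ(d) elements of each order d | m, and none otherwise.
3 | 42, and φ(3) = 3 − 1 = 2.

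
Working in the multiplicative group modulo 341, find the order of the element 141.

ord(141) | φ(341) = φ(11·31) = (11−1)·(31−1) = 10·30 = 300 = 2^2 · 3 · 5^2.
Divisors of 300: 1, 2, 3, 4, 5, 6, 10, 12, 15, 20, 25, 30, 50, 60, 75, 100, 150, 300.
Check 141^d mod 341 for each divisor in increasing order:
141^1 ≡ 141 (mod 341)
141^2 ≡ 103 (mod 341)
141^3 ≡ 201 (mod 341)
141^4 ≡ 38 (mod 341)
141^5 ≡ 243 (mod 341)
141^6 ≡ 163 (mod 341)
141^10 ≡ 56 (mod 341)
141^12 ≡ 312 (mod 341)
141^15 ≡ 309 (mod 341)
141^20 ≡ 67 (mod 341)
141^25 ≡ 254 (mod 341)
141^30 ≡ 1 (mod 341) ✓
Therefore the multiplicative order of 141 modulo 341 is 30.

30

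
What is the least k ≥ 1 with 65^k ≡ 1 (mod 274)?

34

The order of 65 must divide φ(274) = φ(2)·φ(137) = 1·136 = 136 = 2^3 · 17.
Divisors of 136: 1, 2, 4, 8, 17, 34, 68, 136.
Check 65^d mod 274 for each divisor in increasing order:
65^1 ≡ 65 (mod 274)
65^2 ≡ 115 (mod 274)
65^4 ≡ 73 (mod 274)
65^8 ≡ 123 (mod 274)
65^17 ≡ 273 (mod 274)
65^34 ≡ 1 (mod 274) ✓
The smallest such exponent is 34, so the order of 65 is 34.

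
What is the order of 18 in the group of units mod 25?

4

The order of 18 must divide φ(25) = φ(5^2) = 5·(5−1) = 20 = 2^2 · 5.
Divisors of 20: 1, 2, 4, 5, 10, 20.
Compute 18^d (mod 25) for the divisors d until we hit 1:
18^1 ≡ 18
18^2 ≡ 24
18^4 ≡ 1
Therefore the multiplicative order of 18 modulo 25 is 4.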